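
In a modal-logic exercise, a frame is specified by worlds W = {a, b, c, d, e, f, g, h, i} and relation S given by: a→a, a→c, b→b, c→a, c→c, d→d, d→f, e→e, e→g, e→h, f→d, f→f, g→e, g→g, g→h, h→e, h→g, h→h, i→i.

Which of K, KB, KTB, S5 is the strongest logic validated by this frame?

S5

Symmetric (axiom B): yes — every pair in S has its reverse in S.
Reflexive (axiom T): yes — every world is S-related to itself.
Euclidean (axiom 5): yes — any two successors of a common world are S-related.
So F validates K, KB, KTB, S5. The strongest is S5.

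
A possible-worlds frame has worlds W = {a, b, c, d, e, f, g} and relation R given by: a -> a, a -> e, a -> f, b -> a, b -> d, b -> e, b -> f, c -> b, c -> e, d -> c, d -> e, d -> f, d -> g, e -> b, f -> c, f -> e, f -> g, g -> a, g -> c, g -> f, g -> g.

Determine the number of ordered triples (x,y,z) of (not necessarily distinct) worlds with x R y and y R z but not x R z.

Enumerating: (a,e,b), (a,f,c), (a,f,g), (b,d,c), (b,d,g), (b,e,b), (b,f,c), (b,f,g), (c,b,a), (c,b,d), (c,b,f), (d,c,b), … and 14 more.
Total: 26.

26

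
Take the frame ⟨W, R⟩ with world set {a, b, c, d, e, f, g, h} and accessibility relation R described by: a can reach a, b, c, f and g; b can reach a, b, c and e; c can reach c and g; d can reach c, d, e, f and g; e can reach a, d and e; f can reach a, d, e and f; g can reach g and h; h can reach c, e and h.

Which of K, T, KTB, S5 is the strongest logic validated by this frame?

T

Reflexive (axiom T): yes — every world is R-related to itself.
Symmetric (axiom B): no — a R c but not c R a.
Euclidean (axiom 5): no — a R b and a R f, but not b R f.
So F validates K, T; KTB would additionally require R to be symmetric. The strongest is T.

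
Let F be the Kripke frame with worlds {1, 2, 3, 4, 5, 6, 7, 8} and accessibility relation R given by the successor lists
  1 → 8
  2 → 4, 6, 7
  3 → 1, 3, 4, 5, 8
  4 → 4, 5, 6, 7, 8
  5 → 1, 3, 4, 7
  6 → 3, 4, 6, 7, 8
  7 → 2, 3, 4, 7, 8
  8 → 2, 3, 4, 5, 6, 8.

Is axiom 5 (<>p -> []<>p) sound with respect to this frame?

By correspondence theory, 5 is valid on a frame iff R is Euclidean.
Euclidean: no — 2 R 7 and 2 R 6, but not 7 R 6.

No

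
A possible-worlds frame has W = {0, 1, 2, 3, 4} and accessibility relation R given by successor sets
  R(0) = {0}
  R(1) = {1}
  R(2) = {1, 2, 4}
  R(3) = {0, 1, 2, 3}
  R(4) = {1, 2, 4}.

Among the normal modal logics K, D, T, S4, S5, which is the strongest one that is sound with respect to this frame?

Serial (axiom D): yes — every world has a successor (e.g. 0 R 0).
Reflexive (axiom T): yes — every world is R-related to itself.
Transitive (axiom 4): no — 3 R 2 and 2 R 4, but not 3 R 4.
Euclidean (axiom 5): no — 2 R 1 and 2 R 4, but not 1 R 4.
So F validates K, D, T; S4 would additionally require R to be transitive. The strongest is T.

T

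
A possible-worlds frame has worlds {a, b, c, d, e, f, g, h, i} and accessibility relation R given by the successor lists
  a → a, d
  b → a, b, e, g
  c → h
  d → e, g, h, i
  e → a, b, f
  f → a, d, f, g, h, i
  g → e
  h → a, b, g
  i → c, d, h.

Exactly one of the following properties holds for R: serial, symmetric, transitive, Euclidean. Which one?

Serial: yes — every world has a successor (e.g. a R a).
Symmetric: no — a R d but not d R a.
Transitive: no — a R d and d R e, but not a R e.
Euclidean: no — b R a and b R e, but not a R e.
Only serial holds.

serial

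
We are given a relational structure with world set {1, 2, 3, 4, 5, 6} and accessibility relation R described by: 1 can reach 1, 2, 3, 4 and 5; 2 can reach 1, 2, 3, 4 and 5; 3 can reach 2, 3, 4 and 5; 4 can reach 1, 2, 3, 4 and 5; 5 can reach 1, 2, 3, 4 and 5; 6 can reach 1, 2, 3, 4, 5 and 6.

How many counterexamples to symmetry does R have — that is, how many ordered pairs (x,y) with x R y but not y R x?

6

Enumerating: (1,3), (6,1), (6,2), (6,3), (6,4), (6,5).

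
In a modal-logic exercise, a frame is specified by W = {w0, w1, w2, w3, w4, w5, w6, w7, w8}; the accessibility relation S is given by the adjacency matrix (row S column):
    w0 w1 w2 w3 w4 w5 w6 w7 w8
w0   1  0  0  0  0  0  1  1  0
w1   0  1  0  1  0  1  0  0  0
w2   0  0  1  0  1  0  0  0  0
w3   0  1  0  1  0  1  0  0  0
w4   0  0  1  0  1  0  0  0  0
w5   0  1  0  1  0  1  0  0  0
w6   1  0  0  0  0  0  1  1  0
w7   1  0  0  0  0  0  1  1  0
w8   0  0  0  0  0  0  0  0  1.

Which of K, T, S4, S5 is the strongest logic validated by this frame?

Reflexive (axiom T): yes — every world is S-related to itself.
Transitive (axiom 4): yes — every two-step S-path is closed by a direct edge.
Euclidean (axiom 5): yes — any two successors of a common world are S-related.
So F validates K, T, S4, S5. The strongest is S5.

S5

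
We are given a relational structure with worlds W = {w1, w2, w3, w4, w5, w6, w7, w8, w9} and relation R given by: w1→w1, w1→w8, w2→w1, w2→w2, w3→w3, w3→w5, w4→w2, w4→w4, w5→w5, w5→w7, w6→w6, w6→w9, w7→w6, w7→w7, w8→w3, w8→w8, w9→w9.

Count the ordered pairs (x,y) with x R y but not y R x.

Enumerating: (w1,w8), (w2,w1), (w3,w5), (w4,w2), (w5,w7), (w6,w9), (w7,w6), (w8,w3).

8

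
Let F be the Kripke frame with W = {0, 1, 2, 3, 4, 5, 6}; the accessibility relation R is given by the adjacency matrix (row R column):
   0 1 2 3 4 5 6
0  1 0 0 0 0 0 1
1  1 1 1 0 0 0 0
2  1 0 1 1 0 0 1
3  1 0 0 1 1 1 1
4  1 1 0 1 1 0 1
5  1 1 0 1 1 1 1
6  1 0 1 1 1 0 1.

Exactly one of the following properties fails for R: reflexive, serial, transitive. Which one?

Reflexive: yes — every world is R-related to itself.
Serial: yes — every world has a successor (e.g. 0 R 0).
Transitive: no — 0 R 6 and 6 R 2, but not 0 R 2.
Only transitive fails.

transitive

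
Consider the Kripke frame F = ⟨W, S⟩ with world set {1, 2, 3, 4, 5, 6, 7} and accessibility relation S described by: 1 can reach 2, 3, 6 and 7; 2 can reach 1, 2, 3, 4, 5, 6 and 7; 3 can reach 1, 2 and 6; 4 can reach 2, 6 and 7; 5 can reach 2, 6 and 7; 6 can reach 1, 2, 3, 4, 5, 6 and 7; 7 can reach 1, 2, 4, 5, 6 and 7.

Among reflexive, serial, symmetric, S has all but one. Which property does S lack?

reflexive

Reflexive: no — 1 is not related to itself.
Serial: yes — every world has a successor (e.g. 1 S 2).
Symmetric: yes — every pair in S has its reverse in S.
Only reflexive fails.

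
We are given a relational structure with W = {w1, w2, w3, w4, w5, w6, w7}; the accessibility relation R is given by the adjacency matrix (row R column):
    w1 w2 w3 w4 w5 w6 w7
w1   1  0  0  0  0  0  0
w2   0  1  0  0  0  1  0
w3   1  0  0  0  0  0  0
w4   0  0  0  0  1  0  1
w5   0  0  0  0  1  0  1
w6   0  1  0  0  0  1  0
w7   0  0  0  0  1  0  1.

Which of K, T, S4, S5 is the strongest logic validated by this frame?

Reflexive (axiom T): no — w3 is not related to itself.
Transitive (axiom 4): yes — every two-step R-path is closed by a direct edge.
Euclidean (axiom 5): yes — any two successors of a common world are R-related.
So F validates K; T would additionally require R to be reflexive. The strongest is K.

K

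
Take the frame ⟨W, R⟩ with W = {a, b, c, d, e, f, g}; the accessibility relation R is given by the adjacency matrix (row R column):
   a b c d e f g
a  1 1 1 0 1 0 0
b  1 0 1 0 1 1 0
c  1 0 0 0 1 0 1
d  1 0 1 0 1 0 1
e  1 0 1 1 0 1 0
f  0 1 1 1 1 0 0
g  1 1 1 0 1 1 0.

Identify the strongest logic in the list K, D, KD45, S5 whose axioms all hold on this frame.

Serial (axiom D): yes — every world has a successor (e.g. a R a).
Euclidean (axiom 5): no — a R c and a R b, but not c R b.
Transitive (axiom 4): no — a R b and b R f, but not a R f.
Reflexive (axiom T): no — b is not related to itself.
So F validates K, D; KD45 would additionally require R to be Euclidean and transitive. The strongest is D.

D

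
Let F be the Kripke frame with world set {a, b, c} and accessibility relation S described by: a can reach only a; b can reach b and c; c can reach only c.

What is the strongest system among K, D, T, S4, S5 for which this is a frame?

S4

Serial (axiom D): yes — every world has a successor (e.g. a S a).
Reflexive (axiom T): yes — every world is S-related to itself.
Transitive (axiom 4): yes — every two-step S-path is closed by a direct edge.
Euclidean (axiom 5): no — b S c and b S b, but not c S b.
So F validates K, D, T, S4; S5 would additionally require S to be Euclidean. The strongest is S4.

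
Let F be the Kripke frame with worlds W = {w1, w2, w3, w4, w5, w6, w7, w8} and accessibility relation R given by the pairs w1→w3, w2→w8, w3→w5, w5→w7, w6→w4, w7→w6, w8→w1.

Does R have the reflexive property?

Reflexive: no — w1 is not related to itself.

No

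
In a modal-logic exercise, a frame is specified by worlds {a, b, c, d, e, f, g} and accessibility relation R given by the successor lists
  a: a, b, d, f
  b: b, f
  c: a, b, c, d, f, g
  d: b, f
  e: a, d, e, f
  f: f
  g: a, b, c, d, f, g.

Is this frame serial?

Yes

Serial: yes — every world has a successor (e.g. a R a).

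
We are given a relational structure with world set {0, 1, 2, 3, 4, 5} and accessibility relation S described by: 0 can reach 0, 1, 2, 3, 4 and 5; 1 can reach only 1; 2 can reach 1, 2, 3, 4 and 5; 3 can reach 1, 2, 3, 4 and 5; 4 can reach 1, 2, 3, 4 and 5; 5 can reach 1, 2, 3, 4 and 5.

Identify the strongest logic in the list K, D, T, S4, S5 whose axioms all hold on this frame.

Serial (axiom D): yes — every world has a successor (e.g. 0 S 0).
Reflexive (axiom T): yes — every world is S-related to itself.
Transitive (axiom 4): yes — every two-step S-path is closed by a direct edge.
Euclidean (axiom 5): no — 0 S 1 and 0 S 2, but not 1 S 2.
So F validates K, D, T, S4; S5 would additionally require S to be Euclidean. The strongest is S4.

S4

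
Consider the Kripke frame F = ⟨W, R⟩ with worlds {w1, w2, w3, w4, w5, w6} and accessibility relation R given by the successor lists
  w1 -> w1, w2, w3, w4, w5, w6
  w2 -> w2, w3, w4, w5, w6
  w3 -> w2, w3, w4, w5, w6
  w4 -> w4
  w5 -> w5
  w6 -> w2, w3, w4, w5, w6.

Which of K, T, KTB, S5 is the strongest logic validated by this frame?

T

Reflexive (axiom T): yes — every world is R-related to itself.
Symmetric (axiom B): no — w1 R w2 but not w2 R w1.
Euclidean (axiom 5): no — w1 R w4 and w1 R w2, but not w4 R w2.
So F validates K, T; KTB would additionally require R to be symmetric. The strongest is T.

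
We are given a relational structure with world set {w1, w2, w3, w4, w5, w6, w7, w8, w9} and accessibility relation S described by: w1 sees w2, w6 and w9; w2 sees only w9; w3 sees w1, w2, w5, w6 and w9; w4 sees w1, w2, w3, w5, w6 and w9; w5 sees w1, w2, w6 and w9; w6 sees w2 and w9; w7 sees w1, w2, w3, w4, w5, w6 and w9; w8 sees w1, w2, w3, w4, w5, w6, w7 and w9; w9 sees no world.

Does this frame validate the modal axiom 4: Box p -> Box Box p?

The schema 4 characterises exactly the transitive frames.
Transitive: yes — every two-step S-path is closed by a direct edge.

Yes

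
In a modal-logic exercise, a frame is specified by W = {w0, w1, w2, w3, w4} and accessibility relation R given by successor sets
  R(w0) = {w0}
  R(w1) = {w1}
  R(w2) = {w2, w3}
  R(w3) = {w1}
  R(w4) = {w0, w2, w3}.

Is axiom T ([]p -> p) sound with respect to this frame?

No

By correspondence theory, T is valid on a frame iff R is reflexive.
Reflexive: no — w3 is not related to itself.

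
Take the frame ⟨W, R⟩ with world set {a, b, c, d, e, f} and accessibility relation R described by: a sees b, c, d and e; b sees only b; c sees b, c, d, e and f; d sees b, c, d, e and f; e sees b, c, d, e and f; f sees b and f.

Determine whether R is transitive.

No

Transitive: no — a R c and c R f, but not a R f.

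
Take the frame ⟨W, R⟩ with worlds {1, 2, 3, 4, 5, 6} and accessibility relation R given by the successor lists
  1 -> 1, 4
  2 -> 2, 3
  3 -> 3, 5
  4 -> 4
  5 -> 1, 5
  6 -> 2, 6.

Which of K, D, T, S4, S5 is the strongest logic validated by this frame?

Serial (axiom D): yes — every world has a successor (e.g. 1 R 1).
Reflexive (axiom T): yes — every world is R-related to itself.
Transitive (axiom 4): no — 2 R 3 and 3 R 5, but not 2 R 5.
Euclidean (axiom 5): no — 1 R 4 and 1 R 1, but not 4 R 1.
So F validates K, D, T; S4 would additionally require R to be transitive. The strongest is T.

T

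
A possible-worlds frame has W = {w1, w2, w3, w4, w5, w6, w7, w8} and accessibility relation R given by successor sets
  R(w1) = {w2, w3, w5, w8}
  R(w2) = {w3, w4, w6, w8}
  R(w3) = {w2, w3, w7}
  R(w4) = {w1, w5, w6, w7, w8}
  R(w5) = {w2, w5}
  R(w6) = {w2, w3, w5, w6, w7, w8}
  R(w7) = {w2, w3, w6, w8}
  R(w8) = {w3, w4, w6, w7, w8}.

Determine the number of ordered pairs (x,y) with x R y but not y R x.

Enumerating: (w1,w2), (w1,w3), (w1,w5), (w1,w8), (w2,w4), (w2,w8), (w4,w1), (w4,w5), (w4,w6), (w4,w7), (w5,w2), (w6,w3), (w6,w5), (w7,w2), (w8,w3).

15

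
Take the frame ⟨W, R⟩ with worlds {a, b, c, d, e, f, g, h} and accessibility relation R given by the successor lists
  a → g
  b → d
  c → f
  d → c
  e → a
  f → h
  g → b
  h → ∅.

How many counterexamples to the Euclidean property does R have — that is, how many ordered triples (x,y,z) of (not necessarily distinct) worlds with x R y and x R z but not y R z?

Enumerating: (a,g,g), (b,d,d), (c,f,f), (d,c,c), (e,a,a), (f,h,h), (g,b,b).

7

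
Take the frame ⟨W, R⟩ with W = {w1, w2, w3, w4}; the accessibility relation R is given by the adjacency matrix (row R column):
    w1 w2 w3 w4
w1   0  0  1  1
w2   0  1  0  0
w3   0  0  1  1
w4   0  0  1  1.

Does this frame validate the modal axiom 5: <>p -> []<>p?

By correspondence theory, 5 is valid on a frame iff R is Euclidean.
Euclidean: yes — any two successors of a common world are R-related.

Yes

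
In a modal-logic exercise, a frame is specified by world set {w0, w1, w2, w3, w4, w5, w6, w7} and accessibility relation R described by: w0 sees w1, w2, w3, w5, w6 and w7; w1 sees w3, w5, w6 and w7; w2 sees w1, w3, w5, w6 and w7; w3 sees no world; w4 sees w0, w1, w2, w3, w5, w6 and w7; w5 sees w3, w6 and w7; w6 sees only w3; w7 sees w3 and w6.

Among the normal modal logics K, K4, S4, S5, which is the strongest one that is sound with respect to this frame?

Transitive (axiom 4): yes — every two-step R-path is closed by a direct edge.
Reflexive (axiom T): no — w0 is not related to itself.
Euclidean (axiom 5): no — w0 R w1 and w0 R w2, but not w1 R w2.
So F validates K, K4; S4 would additionally require R to be reflexive. The strongest is K4.

K4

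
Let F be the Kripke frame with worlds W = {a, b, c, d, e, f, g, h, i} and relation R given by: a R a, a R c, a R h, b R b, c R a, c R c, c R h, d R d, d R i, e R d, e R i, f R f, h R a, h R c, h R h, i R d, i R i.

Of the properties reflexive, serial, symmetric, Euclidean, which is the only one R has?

Reflexive: no — e is not related to itself.
Serial: no — g has no R-successor.
Symmetric: no — e R d but not d R e.
Euclidean: yes — any two successors of a common world are R-related.
Only Euclidean holds.

Euclidean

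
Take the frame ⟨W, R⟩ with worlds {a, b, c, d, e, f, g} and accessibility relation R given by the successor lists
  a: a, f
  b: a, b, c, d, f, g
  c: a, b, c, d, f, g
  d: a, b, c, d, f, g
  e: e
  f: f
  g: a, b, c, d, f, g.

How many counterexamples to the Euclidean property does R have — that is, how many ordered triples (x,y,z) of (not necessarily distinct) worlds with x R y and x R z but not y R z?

37

Enumerating: (a,f,a), (b,a,b), (b,a,c), (b,a,d), (b,a,g), (b,f,a), (b,f,b), (b,f,c), (b,f,d), (b,f,g), (c,a,b), (c,a,c), … and 25 more.
Total: 37.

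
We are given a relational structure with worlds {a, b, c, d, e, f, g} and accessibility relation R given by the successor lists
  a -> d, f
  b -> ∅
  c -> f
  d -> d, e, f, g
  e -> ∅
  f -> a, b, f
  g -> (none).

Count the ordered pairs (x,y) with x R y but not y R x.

6

Enumerating: (a,d), (c,f), (d,e), (d,f), (d,g), (f,b).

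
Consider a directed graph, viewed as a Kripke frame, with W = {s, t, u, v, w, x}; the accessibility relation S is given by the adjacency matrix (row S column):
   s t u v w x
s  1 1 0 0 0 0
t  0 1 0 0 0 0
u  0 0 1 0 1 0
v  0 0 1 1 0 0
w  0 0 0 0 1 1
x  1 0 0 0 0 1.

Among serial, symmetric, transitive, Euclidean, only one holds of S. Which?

serial

Serial: yes — every world has a successor (e.g. s S s).
Symmetric: no — s S t but not t S s.
Transitive: no — u S w and w S x, but not u S x.
Euclidean: no — s S t and s S s, but not t S s.
Only serial holds.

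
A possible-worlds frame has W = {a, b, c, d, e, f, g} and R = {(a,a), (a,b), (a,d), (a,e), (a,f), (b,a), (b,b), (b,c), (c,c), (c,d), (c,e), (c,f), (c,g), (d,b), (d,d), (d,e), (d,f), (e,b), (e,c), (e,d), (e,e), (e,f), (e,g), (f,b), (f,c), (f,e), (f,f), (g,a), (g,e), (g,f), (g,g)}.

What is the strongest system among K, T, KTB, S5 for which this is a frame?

T

Reflexive (axiom T): yes — every world is R-related to itself.
Symmetric (axiom B): no — a R d but not d R a.
Euclidean (axiom 5): no — a R b and a R d, but not b R d.
So F validates K, T; KTB would additionally require R to be symmetric. The strongest is T.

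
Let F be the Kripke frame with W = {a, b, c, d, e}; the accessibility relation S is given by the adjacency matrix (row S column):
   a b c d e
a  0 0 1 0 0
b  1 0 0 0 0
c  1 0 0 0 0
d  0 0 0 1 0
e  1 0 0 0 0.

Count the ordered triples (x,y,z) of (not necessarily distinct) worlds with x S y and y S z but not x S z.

Enumerating: (a,c,a), (b,a,c), (c,a,c), (e,a,c).

4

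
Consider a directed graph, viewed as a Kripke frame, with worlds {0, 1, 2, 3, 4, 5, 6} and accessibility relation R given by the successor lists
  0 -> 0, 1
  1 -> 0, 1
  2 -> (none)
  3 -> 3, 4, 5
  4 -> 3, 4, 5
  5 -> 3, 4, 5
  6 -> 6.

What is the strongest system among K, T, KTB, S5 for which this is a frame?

Reflexive (axiom T): no — 2 is not related to itself.
Symmetric (axiom B): yes — every pair in R has its reverse in R.
Euclidean (axiom 5): yes — any two successors of a common world are R-related.
So F validates K; T would additionally require R to be reflexive. The strongest is K.

K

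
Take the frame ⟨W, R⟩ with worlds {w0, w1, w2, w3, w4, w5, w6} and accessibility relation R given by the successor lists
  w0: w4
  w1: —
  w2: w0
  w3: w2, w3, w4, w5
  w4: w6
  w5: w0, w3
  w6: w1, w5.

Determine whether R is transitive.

No

Transitive: no — w0 R w4 and w4 R w6, but not w0 R w6.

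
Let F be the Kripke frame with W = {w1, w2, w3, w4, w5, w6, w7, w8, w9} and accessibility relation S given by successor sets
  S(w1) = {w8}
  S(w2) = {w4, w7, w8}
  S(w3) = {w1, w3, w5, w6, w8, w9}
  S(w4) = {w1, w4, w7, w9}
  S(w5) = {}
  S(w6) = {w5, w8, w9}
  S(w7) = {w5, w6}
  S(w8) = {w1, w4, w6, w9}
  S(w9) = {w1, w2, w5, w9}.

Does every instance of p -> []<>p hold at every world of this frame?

The schema B characterises exactly the symmetric frames.
Symmetric: no — w2 S w4 but not w4 S w2.

No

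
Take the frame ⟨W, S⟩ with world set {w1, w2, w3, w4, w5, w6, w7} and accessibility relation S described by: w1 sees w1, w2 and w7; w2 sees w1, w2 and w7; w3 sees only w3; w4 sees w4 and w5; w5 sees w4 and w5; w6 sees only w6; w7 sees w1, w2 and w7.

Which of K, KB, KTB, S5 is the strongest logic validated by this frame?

S5

Symmetric (axiom B): yes — every pair in S has its reverse in S.
Reflexive (axiom T): yes — every world is S-related to itself.
Euclidean (axiom 5): yes — any two successors of a common world are S-related.
So F validates K, KB, KTB, S5. The strongest is S5.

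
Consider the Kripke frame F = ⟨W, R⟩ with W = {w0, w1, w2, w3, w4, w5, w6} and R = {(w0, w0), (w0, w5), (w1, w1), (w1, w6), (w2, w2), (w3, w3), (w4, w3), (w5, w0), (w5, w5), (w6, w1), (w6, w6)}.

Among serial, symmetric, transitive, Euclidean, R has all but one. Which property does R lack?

symmetric

Serial: yes — every world has a successor (e.g. w0 R w0).
Symmetric: no — w4 R w3 but not w3 R w4.
Transitive: yes — every two-step R-path is closed by a direct edge.
Euclidean: yes — any two successors of a common world are R-related.
Only symmetric fails.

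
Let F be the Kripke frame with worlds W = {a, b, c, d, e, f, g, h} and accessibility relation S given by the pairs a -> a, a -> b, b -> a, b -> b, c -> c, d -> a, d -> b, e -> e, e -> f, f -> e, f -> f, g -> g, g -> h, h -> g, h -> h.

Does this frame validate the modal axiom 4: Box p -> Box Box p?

Yes

By correspondence theory, 4 is valid on a frame iff S is transitive.
Transitive: yes — every two-step S-path is closed by a direct edge.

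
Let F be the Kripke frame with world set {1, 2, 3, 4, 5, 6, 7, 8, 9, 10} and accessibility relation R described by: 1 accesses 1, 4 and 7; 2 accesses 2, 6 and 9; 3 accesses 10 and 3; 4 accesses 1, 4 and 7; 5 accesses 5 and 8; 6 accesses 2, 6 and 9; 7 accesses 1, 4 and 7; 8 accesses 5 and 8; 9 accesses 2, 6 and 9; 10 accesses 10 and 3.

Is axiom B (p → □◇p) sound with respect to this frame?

Yes

By correspondence theory, B is valid on a frame iff R is symmetric.
Symmetric: yes — every pair in R has its reverse in R.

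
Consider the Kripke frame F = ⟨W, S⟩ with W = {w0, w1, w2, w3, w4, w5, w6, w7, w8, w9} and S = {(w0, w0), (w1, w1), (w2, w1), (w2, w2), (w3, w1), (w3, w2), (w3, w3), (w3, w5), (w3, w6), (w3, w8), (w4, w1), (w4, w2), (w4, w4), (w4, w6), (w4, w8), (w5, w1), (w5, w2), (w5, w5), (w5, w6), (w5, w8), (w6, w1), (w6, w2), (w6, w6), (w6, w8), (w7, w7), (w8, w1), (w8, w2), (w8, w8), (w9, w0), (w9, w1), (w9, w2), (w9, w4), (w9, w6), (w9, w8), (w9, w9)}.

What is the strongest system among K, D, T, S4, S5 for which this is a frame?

Serial (axiom D): yes — every world has a successor (e.g. w0 S w0).
Reflexive (axiom T): yes — every world is S-related to itself.
Transitive (axiom 4): yes — every two-step S-path is closed by a direct edge.
Euclidean (axiom 5): no — w3 S w1 and w3 S w2, but not w1 S w2.
So F validates K, D, T, S4; S5 would additionally require S to be Euclidean. The strongest is S4.

S4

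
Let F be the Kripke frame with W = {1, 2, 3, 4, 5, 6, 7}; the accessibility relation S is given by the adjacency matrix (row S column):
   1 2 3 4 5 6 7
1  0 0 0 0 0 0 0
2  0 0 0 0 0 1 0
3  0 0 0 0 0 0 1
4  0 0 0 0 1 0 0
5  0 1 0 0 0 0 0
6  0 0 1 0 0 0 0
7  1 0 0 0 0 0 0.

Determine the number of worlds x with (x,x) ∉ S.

7

Enumerating: 1, 2, 3, 4, 5, 6, 7.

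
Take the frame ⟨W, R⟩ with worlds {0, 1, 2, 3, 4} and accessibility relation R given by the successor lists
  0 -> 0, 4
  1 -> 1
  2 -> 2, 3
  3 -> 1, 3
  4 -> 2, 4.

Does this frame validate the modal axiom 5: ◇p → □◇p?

The schema 5 characterises exactly the Euclidean frames.
Euclidean: no — 0 R 4 and 0 R 0, but not 4 R 0.

No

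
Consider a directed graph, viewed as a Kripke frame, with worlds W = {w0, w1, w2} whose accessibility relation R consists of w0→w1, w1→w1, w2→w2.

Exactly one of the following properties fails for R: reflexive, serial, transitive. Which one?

reflexive

Reflexive: no — w0 is not related to itself.
Serial: yes — every world has a successor (e.g. w0 R w1).
Transitive: yes — every two-step R-path is closed by a direct edge.
Only reflexive fails.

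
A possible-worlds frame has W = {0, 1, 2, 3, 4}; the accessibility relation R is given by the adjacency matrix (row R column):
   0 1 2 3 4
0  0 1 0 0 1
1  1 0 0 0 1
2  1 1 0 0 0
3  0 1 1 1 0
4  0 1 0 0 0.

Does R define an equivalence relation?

Reflexive: no — 0 is not related to itself.
Symmetric: no — 0 R 4 but not 4 R 0.
Transitive: no — 2 R 0 and 0 R 4, but not 2 R 4.
So R is not an equivalence relation.

No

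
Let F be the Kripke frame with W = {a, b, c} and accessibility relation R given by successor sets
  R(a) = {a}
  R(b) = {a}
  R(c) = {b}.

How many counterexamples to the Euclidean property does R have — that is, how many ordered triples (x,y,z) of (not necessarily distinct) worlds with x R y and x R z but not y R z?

1

Enumerating: (c,b,b).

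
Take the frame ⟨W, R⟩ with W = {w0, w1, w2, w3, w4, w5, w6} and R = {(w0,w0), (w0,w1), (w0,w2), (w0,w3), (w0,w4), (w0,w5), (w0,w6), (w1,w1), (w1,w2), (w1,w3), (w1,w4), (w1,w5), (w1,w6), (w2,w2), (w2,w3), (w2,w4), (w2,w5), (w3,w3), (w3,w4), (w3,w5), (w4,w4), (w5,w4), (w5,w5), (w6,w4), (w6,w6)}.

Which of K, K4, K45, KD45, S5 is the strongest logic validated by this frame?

Transitive (axiom 4): yes — every two-step R-path is closed by a direct edge.
Euclidean (axiom 5): no — w0 R w2 and w0 R w1, but not w2 R w1.
Serial (axiom D): yes — every world has a successor (e.g. w0 R w0).
Reflexive (axiom T): yes — every world is R-related to itself.
So F validates K, K4; K45 would additionally require R to be Euclidean. The strongest is K4.

K4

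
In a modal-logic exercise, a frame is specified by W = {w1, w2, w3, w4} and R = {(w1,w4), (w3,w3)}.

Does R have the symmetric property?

No

Symmetric: no — w1 R w4 but not w4 R w1.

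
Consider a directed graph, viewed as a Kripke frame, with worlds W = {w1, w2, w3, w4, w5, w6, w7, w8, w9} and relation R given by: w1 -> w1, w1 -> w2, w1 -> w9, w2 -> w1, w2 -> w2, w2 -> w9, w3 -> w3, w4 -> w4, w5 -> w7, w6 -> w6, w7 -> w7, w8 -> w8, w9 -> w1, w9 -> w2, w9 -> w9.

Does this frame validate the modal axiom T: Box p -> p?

Axiom T corresponds to the accessibility relation being reflexive.
Reflexive: no — w5 is not related to itself.

No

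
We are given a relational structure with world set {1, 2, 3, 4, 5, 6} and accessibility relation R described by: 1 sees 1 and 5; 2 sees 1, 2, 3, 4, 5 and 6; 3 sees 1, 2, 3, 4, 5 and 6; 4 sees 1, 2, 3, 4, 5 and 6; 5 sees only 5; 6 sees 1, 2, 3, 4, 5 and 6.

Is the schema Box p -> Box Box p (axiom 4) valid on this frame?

The schema 4 characterises exactly the transitive frames.
Transitive: yes — every two-step R-path is closed by a direct edge.

Yes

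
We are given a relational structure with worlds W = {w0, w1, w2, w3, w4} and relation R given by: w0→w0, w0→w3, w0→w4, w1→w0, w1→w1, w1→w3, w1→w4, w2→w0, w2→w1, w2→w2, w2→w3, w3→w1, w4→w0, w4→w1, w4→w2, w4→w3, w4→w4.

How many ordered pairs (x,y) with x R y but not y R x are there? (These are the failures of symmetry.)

7

Enumerating: (w0,w3), (w1,w0), (w2,w0), (w2,w1), (w2,w3), (w4,w2), (w4,w3).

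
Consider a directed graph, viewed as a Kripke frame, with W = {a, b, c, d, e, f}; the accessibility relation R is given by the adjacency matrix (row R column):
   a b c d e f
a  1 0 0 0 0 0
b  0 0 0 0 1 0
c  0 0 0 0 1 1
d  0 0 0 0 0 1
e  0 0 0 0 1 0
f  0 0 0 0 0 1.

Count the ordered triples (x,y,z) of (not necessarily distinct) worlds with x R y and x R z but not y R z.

Enumerating: (c,e,f), (c,f,e).

2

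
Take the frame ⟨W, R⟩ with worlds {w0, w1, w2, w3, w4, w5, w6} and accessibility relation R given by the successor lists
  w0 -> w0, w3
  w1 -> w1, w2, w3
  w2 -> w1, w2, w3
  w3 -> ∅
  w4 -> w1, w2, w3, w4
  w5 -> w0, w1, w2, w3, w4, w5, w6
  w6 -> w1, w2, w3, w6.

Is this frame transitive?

Yes

Transitive: yes — every two-step R-path is closed by a direct edge.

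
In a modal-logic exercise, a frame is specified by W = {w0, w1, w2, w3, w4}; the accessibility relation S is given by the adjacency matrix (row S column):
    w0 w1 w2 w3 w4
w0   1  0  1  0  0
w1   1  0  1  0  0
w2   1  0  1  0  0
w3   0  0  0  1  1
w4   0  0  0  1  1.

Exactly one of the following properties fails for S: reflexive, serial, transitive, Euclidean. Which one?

Reflexive: no — w1 is not related to itself.
Serial: yes — every world has a successor (e.g. w0 S w0).
Transitive: yes — every two-step S-path is closed by a direct edge.
Euclidean: yes — any two successors of a common world are S-related.
Only reflexive fails.

reflexive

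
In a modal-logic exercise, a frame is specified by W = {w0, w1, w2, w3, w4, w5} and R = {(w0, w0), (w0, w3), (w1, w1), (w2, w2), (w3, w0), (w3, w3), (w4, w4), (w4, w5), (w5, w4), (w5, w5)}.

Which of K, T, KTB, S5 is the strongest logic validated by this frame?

S5

Reflexive (axiom T): yes — every world is R-related to itself.
Symmetric (axiom B): yes — every pair in R has its reverse in R.
Euclidean (axiom 5): yes — any two successors of a common world are R-related.
So F validates K, T, KTB, S5. The strongest is S5.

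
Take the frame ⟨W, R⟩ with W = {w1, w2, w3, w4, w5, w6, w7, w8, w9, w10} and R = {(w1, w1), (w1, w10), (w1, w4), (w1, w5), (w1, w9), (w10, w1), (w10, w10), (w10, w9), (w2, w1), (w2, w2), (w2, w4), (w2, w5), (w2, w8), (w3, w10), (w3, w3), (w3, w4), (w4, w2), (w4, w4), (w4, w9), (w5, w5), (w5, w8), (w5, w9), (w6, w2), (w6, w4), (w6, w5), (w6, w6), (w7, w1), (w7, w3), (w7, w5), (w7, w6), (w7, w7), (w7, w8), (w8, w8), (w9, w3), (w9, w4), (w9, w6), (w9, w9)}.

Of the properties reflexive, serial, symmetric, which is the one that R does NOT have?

symmetric

Reflexive: yes — every world is R-related to itself.
Serial: yes — every world has a successor (e.g. w1 R w1).
Symmetric: no — w1 R w4 but not w4 R w1.
Only symmetric fails.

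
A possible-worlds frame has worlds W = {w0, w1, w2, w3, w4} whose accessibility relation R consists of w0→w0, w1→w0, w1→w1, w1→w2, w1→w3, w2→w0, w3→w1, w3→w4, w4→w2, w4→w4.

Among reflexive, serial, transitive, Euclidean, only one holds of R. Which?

serial

Reflexive: no — w2 is not related to itself.
Serial: yes — every world has a successor (e.g. w0 R w0).
Transitive: no — w1 R w3 and w3 R w4, but not w1 R w4.
Euclidean: no — w1 R w0 and w1 R w2, but not w0 R w2.
Only serial holds.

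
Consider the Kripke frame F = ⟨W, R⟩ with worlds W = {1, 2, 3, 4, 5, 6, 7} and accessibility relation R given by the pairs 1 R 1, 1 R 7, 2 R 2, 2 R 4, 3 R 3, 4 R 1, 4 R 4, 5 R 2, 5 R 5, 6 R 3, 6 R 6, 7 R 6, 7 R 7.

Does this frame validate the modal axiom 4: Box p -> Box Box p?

By correspondence theory, 4 is valid on a frame iff R is transitive.
Transitive: no — 1 R 7 and 7 R 6, but not 1 R 6.

No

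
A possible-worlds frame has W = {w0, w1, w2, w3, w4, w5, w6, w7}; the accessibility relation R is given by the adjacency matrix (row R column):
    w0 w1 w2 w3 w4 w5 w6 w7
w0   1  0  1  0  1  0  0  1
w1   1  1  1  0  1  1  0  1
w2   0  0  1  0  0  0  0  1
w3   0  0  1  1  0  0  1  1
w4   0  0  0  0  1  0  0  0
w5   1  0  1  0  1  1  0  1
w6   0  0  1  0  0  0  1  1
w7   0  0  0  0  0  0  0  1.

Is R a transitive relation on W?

Transitive: yes — every two-step R-path is closed by a direct edge.

Yes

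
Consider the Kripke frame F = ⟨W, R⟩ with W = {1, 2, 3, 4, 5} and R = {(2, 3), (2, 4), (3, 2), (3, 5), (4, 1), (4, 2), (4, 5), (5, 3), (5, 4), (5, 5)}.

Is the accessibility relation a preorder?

No

Reflexive: no — 1 is not related to itself.
Transitive: no — 2 R 3 and 3 R 5, but not 2 R 5.
So R is not a preorder.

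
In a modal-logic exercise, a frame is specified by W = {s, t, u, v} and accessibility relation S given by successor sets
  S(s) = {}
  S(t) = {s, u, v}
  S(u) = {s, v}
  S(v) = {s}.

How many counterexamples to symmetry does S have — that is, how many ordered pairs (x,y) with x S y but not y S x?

6

Enumerating: (t,s), (t,u), (t,v), (u,s), (u,v), (v,s).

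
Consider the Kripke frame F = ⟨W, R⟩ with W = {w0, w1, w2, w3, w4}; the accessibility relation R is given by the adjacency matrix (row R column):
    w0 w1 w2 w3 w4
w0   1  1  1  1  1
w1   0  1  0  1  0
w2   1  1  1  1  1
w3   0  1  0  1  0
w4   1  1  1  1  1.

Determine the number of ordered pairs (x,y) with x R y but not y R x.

6

Enumerating: (w0,w1), (w0,w3), (w2,w1), (w2,w3), (w4,w1), (w4,w3).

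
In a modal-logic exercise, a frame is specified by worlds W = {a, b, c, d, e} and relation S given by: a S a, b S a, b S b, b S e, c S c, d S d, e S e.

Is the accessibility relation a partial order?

Yes

Reflexive: yes — every world is S-related to itself.
Transitive: yes — every two-step S-path is closed by a direct edge.
Antisymmetric: yes — no distinct pair is related both ways.
So S is a partial order.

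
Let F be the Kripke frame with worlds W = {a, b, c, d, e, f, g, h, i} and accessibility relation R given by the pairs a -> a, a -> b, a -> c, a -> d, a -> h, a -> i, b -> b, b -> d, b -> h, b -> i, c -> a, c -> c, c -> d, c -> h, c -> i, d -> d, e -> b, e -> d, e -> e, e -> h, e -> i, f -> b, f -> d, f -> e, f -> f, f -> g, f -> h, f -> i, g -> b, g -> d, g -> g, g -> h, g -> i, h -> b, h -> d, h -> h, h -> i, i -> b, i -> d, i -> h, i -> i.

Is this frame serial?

Yes

Serial: yes — every world has a successor (e.g. a R a).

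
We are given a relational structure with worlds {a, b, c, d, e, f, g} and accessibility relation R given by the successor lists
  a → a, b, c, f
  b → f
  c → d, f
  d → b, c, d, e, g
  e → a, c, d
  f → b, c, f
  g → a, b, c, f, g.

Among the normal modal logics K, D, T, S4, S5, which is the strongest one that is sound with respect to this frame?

D

Serial (axiom D): yes — every world has a successor (e.g. a R a).
Reflexive (axiom T): no — b is not related to itself.
Transitive (axiom 4): no — a R c and c R d, but not a R d.
Euclidean (axiom 5): no — a R b and a R c, but not b R c.
So F validates K, D; T would additionally require R to be reflexive. The strongest is D.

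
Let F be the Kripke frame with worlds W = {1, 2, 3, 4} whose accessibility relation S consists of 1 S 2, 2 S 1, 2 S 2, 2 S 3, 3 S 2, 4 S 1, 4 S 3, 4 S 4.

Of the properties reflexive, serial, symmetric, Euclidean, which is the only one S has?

serial

Reflexive: no — 1 is not related to itself.
Serial: yes — every world has a successor (e.g. 1 S 2).
Symmetric: no — 4 S 1 but not 1 S 4.
Euclidean: no — 2 S 1 and 2 S 3, but not 1 S 3.
Only serial holds.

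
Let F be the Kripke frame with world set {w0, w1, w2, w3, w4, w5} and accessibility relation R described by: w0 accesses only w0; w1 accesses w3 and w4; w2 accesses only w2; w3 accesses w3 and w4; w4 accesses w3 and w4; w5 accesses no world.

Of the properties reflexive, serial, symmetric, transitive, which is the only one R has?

transitive

Reflexive: no — w1 is not related to itself.
Serial: no — w5 has no R-successor.
Symmetric: no — w1 R w3 but not w3 R w1.
Transitive: yes — every two-step R-path is closed by a direct edge.
Only transitive holds.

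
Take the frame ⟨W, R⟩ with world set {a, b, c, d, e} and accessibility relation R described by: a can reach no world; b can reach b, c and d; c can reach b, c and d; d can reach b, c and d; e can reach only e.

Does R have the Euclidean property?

Euclidean: yes — any two successors of a common world are R-related.

Yes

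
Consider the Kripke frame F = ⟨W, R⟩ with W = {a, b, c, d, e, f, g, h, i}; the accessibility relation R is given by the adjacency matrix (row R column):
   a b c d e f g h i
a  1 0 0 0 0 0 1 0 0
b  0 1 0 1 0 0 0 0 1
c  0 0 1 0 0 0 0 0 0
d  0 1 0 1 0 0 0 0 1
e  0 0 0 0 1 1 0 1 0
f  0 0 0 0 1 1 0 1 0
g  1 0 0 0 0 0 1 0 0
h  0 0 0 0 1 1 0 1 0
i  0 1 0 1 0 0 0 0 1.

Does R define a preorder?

Yes

Reflexive: yes — every world is R-related to itself.
Transitive: yes — every two-step R-path is closed by a direct edge.
So R is a preorder.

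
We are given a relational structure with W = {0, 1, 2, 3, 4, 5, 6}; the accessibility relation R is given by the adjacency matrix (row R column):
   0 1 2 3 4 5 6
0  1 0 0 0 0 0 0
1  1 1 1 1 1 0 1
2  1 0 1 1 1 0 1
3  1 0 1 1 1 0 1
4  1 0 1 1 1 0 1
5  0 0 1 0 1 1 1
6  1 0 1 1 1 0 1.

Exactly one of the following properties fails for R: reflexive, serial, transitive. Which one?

Reflexive: yes — every world is R-related to itself.
Serial: yes — every world has a successor (e.g. 0 R 0).
Transitive: no — 5 R 2 and 2 R 0, but not 5 R 0.
Only transitive fails.

transitive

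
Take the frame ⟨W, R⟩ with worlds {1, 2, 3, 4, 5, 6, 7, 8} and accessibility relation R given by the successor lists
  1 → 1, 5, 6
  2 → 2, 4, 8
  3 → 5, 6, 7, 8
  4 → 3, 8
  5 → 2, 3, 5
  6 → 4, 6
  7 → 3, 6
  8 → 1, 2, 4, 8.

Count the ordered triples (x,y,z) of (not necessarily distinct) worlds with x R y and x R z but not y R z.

Enumerating: (1,5,1), (1,5,6), (1,6,1), (1,6,5), (2,4,2), (2,4,4), (3,5,6), (3,5,7), (3,5,8), (3,6,5), (3,6,7), (3,6,8), … and 23 more.
Total: 35.

35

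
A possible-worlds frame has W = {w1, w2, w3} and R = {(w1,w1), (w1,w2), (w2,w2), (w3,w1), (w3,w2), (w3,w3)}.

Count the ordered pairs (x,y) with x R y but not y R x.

Enumerating: (w1,w2), (w3,w1), (w3,w2).

3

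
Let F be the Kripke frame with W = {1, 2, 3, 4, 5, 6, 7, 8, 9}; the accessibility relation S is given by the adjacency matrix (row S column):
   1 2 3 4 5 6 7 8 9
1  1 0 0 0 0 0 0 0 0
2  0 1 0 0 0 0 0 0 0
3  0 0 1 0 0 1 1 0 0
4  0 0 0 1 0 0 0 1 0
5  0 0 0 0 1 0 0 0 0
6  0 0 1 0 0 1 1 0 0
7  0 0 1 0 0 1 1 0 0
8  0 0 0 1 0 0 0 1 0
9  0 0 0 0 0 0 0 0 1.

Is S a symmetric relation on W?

Symmetric: yes — every pair in S has its reverse in S.

Yes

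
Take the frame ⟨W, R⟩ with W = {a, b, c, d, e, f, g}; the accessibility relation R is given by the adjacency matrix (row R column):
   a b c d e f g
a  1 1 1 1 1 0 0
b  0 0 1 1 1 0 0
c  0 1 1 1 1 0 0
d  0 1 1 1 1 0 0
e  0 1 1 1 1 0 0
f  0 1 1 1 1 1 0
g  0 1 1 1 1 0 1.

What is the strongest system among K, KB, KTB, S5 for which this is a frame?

Symmetric (axiom B): no — a R b but not b R a.
Reflexive (axiom T): no — b is not related to itself.
Euclidean (axiom 5): no — a R b and a R a, but not b R a.
So F validates K; KB would additionally require R to be symmetric. The strongest is K.

K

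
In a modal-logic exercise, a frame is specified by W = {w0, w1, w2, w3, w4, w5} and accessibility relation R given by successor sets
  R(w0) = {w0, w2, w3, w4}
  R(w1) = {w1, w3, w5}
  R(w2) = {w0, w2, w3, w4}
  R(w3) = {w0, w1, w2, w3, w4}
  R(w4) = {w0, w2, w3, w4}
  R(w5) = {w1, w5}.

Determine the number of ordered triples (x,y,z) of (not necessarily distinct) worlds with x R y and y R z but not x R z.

8

Enumerating: (w0,w3,w1), (w1,w3,w0), (w1,w3,w2), (w1,w3,w4), (w2,w3,w1), (w3,w1,w5), (w4,w3,w1), (w5,w1,w3).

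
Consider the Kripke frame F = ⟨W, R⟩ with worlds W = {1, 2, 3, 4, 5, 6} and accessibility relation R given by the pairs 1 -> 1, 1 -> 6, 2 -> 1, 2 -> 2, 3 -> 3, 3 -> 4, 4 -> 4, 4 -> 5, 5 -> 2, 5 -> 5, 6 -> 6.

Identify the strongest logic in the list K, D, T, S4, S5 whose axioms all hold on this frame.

Serial (axiom D): yes — every world has a successor (e.g. 1 R 1).
Reflexive (axiom T): yes — every world is R-related to itself.
Transitive (axiom 4): no — 2 R 1 and 1 R 6, but not 2 R 6.
Euclidean (axiom 5): no — 1 R 6 and 1 R 1, but not 6 R 1.
So F validates K, D, T; S4 would additionally require R to be transitive. The strongest is T.

T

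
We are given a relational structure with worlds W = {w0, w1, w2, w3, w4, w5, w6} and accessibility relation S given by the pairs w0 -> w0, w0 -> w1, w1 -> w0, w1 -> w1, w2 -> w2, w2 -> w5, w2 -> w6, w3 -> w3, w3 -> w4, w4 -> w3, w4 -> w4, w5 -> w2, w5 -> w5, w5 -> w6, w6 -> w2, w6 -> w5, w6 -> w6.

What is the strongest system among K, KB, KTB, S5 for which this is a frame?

Symmetric (axiom B): yes — every pair in S has its reverse in S.
Reflexive (axiom T): yes — every world is S-related to itself.
Euclidean (axiom 5): yes — any two successors of a common world are S-related.
So F validates K, KB, KTB, S5. The strongest is S5.

S5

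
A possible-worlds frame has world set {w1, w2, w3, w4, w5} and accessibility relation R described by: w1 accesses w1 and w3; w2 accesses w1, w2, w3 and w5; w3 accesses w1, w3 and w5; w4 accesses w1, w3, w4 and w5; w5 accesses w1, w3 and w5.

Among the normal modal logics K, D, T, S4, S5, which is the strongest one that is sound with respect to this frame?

T

Serial (axiom D): yes — every world has a successor (e.g. w1 R w1).
Reflexive (axiom T): yes — every world is R-related to itself.
Transitive (axiom 4): no — w1 R w3 and w3 R w5, but not w1 R w5.
Euclidean (axiom 5): no — w2 R w1 and w2 R w5, but not w1 R w5.
So F validates K, D, T; S4 would additionally require R to be transitive. The strongest is T.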